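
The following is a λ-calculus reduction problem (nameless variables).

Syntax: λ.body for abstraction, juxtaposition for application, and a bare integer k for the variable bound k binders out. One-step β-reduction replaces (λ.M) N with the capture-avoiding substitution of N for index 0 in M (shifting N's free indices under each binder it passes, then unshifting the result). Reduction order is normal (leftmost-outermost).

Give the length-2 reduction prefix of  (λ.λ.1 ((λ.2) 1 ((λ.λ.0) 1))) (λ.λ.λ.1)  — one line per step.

Answer: after 2 steps: λ.λ.λ.1

Working:
  start: (λ.λ.1 ((λ.2) 1 ((λ.λ.0) 1))) (λ.λ.λ.1)
  →1  λ.(λ.λ.λ.1) ((λ.λ.λ.λ.1) (λ.λ.λ.1) ((λ.λ.0) (λ.λ.λ.1)))
  →2  λ.λ.λ.1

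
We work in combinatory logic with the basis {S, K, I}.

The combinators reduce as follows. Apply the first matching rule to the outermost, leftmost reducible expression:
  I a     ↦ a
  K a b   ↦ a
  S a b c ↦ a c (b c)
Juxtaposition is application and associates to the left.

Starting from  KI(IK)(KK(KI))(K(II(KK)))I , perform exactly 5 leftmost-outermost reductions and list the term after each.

  start: KI(IK)(KK(KI))(K(II(KK)))I
  →1  I(KK(KI))(K(II(KK)))I
  →2  KK(KI)(K(II(KK)))I
  →3  K(K(II(KK)))I
  →4  K(II(KK))
  →5  K(I(KK))

Answer: after 5 steps: K(I(KK))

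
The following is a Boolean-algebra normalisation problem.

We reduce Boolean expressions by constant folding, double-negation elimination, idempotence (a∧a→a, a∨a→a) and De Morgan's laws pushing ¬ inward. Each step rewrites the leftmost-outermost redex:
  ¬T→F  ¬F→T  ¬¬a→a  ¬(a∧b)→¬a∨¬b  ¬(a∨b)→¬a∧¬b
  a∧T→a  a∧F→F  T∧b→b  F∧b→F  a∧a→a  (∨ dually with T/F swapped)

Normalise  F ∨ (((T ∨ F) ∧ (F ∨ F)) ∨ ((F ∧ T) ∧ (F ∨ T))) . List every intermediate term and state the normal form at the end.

  start: F ∨ (((T ∨ F) ∧ (F ∨ F)) ∨ ((F ∧ T) ∧ (F ∨ T)))
  step 1: ((T ∨ F) ∧ (F ∨ F)) ∨ ((F ∧ T) ∧ (F ∨ T))
  step 2: (T ∧ (F ∨ F)) ∨ ((F ∧ T) ∧ (F ∨ T))
  step 3: (F ∨ F) ∨ ((F ∧ T) ∧ (F ∨ T))
  step 4: F ∨ ((F ∧ T) ∧ (F ∨ T))
  step 5: (F ∧ T) ∧ (F ∨ T)
  step 6: F ∧ (F ∨ T)
  step 7: F

Answer: normal form = F  (in 7 steps)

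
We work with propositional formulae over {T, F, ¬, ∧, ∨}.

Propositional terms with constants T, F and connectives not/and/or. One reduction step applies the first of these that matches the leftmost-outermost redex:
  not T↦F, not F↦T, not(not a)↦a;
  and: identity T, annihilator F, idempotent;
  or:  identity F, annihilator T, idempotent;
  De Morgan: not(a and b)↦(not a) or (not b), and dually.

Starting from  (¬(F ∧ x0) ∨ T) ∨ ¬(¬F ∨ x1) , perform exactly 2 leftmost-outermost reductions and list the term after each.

Answer: after 2 steps: T

Reduction:
  start: (¬(F ∧ x0) ∨ T) ∨ ¬(¬F ∨ x1)
  [1] T ∨ ¬(¬F ∨ x1)
  [2] T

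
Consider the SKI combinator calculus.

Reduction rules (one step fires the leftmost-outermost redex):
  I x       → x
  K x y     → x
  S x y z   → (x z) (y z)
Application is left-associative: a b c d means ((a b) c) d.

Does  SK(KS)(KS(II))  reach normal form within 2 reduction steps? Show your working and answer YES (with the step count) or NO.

  start: SK(KS)(KS(II))
  [1] K(KS(II))(KS(KS(II)))
  [2] KS(II)

Answer: NO — after 2 steps the term is KS(II), not yet normal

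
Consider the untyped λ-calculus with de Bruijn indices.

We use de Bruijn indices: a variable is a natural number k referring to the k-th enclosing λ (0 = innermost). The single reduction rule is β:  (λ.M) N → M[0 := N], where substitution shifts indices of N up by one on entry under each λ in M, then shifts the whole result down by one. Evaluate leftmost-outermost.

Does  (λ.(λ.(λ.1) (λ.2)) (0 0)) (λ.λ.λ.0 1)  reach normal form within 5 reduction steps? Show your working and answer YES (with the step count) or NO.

  start: (λ.(λ.(λ.1) (λ.2)) (0 0)) (λ.λ.λ.0 1)
  step 1: (λ.(λ.1) (λ.λ.λ.λ.0 1)) ((λ.λ.λ.0 1) (λ.λ.λ.0 1))
  step 2: (λ.(λ.λ.λ.0 1) (λ.λ.λ.0 1)) (λ.λ.λ.λ.0 1)
  step 3: (λ.λ.λ.0 1) (λ.λ.λ.0 1)
  step 4: λ.λ.0 1

Answer: YES — reaches normal form λ.λ.0 1 in 4 ≤ 5 steps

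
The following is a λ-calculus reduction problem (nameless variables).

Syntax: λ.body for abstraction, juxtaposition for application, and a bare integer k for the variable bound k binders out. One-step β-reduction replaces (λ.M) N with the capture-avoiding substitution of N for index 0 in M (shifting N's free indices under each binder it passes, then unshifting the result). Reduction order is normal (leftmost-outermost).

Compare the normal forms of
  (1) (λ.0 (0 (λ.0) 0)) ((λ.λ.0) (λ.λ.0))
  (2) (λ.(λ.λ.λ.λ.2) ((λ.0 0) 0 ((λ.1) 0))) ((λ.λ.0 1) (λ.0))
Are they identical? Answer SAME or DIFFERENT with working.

Answer: DIFFERENT — A ⇓ λ.0, B ⇓ λ.λ.λ.2

Working:
Term A:
  start: (λ.0 (0 (λ.0) 0)) ((λ.λ.0) (λ.λ.0))
  →1  (λ.λ.0) (λ.λ.0) ((λ.λ.0) (λ.λ.0) (λ.0) ((λ.λ.0) (λ.λ.0)))
  →2  (λ.0) ((λ.λ.0) (λ.λ.0) (λ.0) ((λ.λ.0) (λ.λ.0)))
  →3  (λ.λ.0) (λ.λ.0) (λ.0) ((λ.λ.0) (λ.λ.0))
  →4  (λ.0) (λ.0) ((λ.λ.0) (λ.λ.0))
  →5  (λ.0) ((λ.λ.0) (λ.λ.0))
  →6  (λ.λ.0) (λ.λ.0)
  →7  λ.0

Term B:
  start: (λ.(λ.λ.λ.λ.2) ((λ.0 0) 0 ((λ.1) 0))) ((λ.λ.0 1) (λ.0))
  →1  (λ.λ.λ.λ.2) ((λ.0 0) ((λ.λ.0 1) (λ.0)) ((λ.(λ.λ.0 1) (λ.0)) ((λ.λ.0 1) (λ.0))))
  →2  λ.λ.λ.2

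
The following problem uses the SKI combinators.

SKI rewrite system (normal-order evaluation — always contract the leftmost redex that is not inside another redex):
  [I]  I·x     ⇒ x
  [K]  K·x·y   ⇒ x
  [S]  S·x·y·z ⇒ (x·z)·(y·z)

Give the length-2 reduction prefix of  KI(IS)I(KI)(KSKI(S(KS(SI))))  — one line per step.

  start: KI(IS)I(KI)(KSKI(S(KS(SI))))
  →1  II(KI)(KSKI(S(KS(SI))))
  →2  I(KI)(KSKI(S(KS(SI))))

Answer: after 2 steps: I(KI)(KSKI(S(KS(SI))))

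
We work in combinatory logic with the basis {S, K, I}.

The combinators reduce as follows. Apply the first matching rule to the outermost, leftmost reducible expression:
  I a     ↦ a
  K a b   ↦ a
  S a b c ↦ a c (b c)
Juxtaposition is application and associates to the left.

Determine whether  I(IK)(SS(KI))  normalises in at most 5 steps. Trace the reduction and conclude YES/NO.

Answer: YES — reaches normal form K(SS(KI)) in 2 ≤ 5 steps

Reduction:
  start: I(IK)(SS(KI))
  [1] IK(SS(KI))
  [2] K(SS(KI))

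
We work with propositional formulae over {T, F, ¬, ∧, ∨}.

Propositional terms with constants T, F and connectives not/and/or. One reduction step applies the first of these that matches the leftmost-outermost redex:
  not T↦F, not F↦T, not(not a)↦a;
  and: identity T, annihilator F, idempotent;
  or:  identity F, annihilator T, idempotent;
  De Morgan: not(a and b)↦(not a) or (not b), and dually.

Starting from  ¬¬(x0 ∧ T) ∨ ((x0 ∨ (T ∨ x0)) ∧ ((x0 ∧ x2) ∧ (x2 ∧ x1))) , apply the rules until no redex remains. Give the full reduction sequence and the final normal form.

  start: ¬¬(x0 ∧ T) ∨ ((x0 ∨ (T ∨ x0)) ∧ ((x0 ∧ x2) ∧ (x2 ∧ x1)))
  step 1: (x0 ∧ T) ∨ ((x0 ∨ (T ∨ x0)) ∧ ((x0 ∧ x2) ∧ (x2 ∧ x1)))
  step 2: x0 ∨ ((x0 ∨ (T ∨ x0)) ∧ ((x0 ∧ x2) ∧ (x2 ∧ x1)))
  step 3: x0 ∨ ((x0 ∨ T) ∧ ((x0 ∧ x2) ∧ (x2 ∧ x1)))
  step 4: x0 ∨ (T ∧ ((x0 ∧ x2) ∧ (x2 ∧ x1)))
  step 5: x0 ∨ ((x0 ∧ x2) ∧ (x2 ∧ x1))

Answer: normal form = x0 ∨ ((x0 ∧ x2) ∧ (x2 ∧ x1))  (in 5 steps)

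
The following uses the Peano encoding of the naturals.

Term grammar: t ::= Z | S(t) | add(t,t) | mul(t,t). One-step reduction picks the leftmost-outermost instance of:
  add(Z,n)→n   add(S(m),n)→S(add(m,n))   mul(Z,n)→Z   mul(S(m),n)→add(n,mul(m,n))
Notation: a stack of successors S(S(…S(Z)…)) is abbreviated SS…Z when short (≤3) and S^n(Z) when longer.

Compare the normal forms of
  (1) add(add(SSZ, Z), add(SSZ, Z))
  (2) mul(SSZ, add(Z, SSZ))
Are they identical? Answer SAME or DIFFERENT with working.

Answer: SAME — A ⇓ S^4(Z), B ⇓ S^4(Z)

Derivation:
Term A:
  start: add(add(SSZ, Z), add(SSZ, Z))
  [1] add(S(add(SZ, Z)), add(SSZ, Z))
  [2] S(add(add(SZ, Z), add(SSZ, Z)))
  [3] S(add(S(add(Z, Z)), add(SSZ, Z)))
  [4] S(S(add(add(Z, Z), add(SSZ, Z))))
  [5] S(S(add(Z, add(SSZ, Z))))
  [6] S(S(add(SSZ, Z)))
  [7] S(S(S(add(SZ, Z))))
  [8] S(S(S(S(add(Z, Z)))))
  [9] S^4(Z)

Term B:
  start: mul(SSZ, add(Z, SSZ))
  [1] add(add(Z, SSZ), mul(SZ, add(Z, SSZ)))
  [2] add(SSZ, mul(SZ, add(Z, SSZ)))
  [3] S(add(SZ, mul(SZ, add(Z, SSZ))))
  [4] S(S(add(Z, mul(SZ, add(Z, SSZ)))))
  [5] S(S(mul(SZ, add(Z, SSZ))))
  [6] S(S(add(add(Z, SSZ), mul(Z, add(Z, SSZ)))))
  [7] S(S(add(SSZ, mul(Z, add(Z, SSZ)))))
  [8] S(S(S(add(SZ, mul(Z, add(Z, SSZ))))))
  [9] S(S(S(S(add(Z, mul(Z, add(Z, SSZ)))))))
  [10] S(S(S(S(mul(Z, add(Z, SSZ))))))
  [11] S^4(Z)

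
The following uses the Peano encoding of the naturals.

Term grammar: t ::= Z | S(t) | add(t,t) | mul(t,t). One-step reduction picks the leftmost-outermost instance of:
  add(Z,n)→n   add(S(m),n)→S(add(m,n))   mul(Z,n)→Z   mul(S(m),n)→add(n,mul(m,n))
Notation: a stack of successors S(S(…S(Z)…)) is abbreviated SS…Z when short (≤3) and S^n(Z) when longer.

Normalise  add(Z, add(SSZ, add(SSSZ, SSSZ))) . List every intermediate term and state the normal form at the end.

Answer: normal form = S^8(Z)  (in 8 steps)

Derivation:
  start: add(Z, add(SSZ, add(SSSZ, SSSZ)))
  →1  add(SSZ, add(SSSZ, SSSZ))
  →2  S(add(SZ, add(SSSZ, SSSZ)))
  →3  S(S(add(Z, add(SSSZ, SSSZ))))
  →4  S(S(add(SSSZ, SSSZ)))
  →5  S(S(S(add(SSZ, SSSZ))))
  →6  S(S(S(S(add(SZ, SSSZ)))))
  →7  S(S(S(S(S(add(Z, SSSZ))))))
  →8  S^8(Z)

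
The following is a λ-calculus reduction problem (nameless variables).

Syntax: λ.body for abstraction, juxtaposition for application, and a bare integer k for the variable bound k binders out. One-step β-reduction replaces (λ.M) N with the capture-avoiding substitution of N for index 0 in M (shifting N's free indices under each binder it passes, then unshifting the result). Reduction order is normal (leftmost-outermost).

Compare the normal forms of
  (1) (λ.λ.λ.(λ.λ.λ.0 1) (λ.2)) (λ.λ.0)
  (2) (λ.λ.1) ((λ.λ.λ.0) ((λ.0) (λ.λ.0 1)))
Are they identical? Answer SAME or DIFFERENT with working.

Term A:
  start: (λ.λ.λ.(λ.λ.λ.0 1) (λ.2)) (λ.λ.0)
  [1] λ.λ.(λ.λ.λ.0 1) (λ.2)
  [2] λ.λ.λ.λ.0 1

Term B:
  start: (λ.λ.1) ((λ.λ.λ.0) ((λ.0) (λ.λ.0 1)))
  [1] λ.(λ.λ.λ.0) ((λ.0) (λ.λ.0 1))
  [2] λ.λ.λ.0

Answer: DIFFERENT — A ⇓ λ.λ.λ.λ.0 1, B ⇓ λ.λ.λ.0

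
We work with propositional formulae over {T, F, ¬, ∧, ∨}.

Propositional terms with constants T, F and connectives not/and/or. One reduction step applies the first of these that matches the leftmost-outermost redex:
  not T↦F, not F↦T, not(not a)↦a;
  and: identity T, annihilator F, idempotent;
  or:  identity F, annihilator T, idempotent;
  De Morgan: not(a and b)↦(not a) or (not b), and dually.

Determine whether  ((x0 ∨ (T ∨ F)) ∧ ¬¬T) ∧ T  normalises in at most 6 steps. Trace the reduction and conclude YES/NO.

  start: ((x0 ∨ (T ∨ F)) ∧ ¬¬T) ∧ T
  step 1: (x0 ∨ (T ∨ F)) ∧ ¬¬T
  step 2: (x0 ∨ T) ∧ ¬¬T
  step 3: T ∧ ¬¬T
  step 4: ¬¬T
  step 5: T

Answer: YES — reaches normal form T in 5 ≤ 6 steps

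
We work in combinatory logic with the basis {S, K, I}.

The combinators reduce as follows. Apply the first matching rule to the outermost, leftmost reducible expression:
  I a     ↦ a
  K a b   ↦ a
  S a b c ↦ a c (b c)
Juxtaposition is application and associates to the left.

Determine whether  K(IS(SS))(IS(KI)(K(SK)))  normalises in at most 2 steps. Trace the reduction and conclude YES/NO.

  start: K(IS(SS))(IS(KI)(K(SK)))
  →1  IS(SS)
  →2  S(SS)

Answer: YES — reaches normal form S(SS) in 2 ≤ 2 steps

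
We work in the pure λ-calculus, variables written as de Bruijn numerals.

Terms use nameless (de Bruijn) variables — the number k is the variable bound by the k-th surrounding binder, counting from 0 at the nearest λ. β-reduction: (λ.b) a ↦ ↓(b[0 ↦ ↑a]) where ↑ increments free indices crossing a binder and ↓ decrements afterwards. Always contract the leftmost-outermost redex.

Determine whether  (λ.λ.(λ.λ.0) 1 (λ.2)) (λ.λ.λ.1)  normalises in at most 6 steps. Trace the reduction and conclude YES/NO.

Answer: YES — reaches normal form λ.λ.λ.λ.λ.1 in 3 ≤ 6 steps

Working:
  start: (λ.λ.(λ.λ.0) 1 (λ.2)) (λ.λ.λ.1)
  [1] λ.(λ.λ.0) (λ.λ.λ.1) (λ.λ.λ.λ.1)
  [2] λ.(λ.0) (λ.λ.λ.λ.1)
  [3] λ.λ.λ.λ.λ.1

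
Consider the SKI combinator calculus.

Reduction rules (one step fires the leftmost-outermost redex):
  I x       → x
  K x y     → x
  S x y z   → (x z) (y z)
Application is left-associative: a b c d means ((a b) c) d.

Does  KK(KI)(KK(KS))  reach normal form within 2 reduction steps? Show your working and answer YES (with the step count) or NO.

Answer: YES — reaches normal form KK in 2 ≤ 2 steps

Reduction:
  start: KK(KI)(KK(KS))
  →1  K(KK(KS))
  →2  KK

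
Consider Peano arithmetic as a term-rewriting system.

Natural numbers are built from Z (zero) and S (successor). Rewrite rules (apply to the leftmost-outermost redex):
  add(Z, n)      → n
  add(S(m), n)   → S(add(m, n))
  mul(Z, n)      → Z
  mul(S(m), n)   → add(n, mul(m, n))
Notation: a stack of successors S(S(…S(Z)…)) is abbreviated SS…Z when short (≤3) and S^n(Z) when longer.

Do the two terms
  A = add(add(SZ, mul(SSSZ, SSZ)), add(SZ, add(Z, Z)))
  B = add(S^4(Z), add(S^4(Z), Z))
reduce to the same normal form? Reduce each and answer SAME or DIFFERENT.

Term A:
  start: add(add(SZ, mul(SSSZ, SSZ)), add(SZ, add(Z, Z)))
  →1  add(S(add(Z, mul(SSSZ, SSZ))), add(SZ, add(Z, Z)))
  →2  S(add(add(Z, mul(SSSZ, SSZ)), add(SZ, add(Z, Z))))
  →3  S(add(mul(SSSZ, SSZ), add(SZ, add(Z, Z))))
  →4  S(add(add(SSZ, mul(SSZ, SSZ)), add(SZ, add(Z, Z))))
  →5  S(add(S(add(SZ, mul(SSZ, SSZ))), add(SZ, add(Z, Z))))
  →6  S(S(add(add(SZ, mul(SSZ, SSZ)), add(SZ, add(Z, Z)))))
  →7  S(S(add(S(add(Z, mul(SSZ, SSZ))), add(SZ, add(Z, Z)))))
  →8  S(S(S(add(add(Z, mul(SSZ, SSZ)), add(SZ, add(Z, Z))))))
  →9  S(S(S(add(mul(SSZ, SSZ), add(SZ, add(Z, Z))))))
  →10  S(S(S(add(add(SSZ, mul(SZ, SSZ)), add(SZ, add(Z, Z))))))
  →11  S(S(S(add(S(add(SZ, mul(SZ, SSZ))), add(SZ, add(Z, Z))))))
  →12  S(S(S(S(add(add(SZ, mul(SZ, SSZ)), add(SZ, add(Z, Z)))))))
  →13  S(S(S(S(add(S(add(Z, mul(SZ, SSZ))), add(SZ, add(Z, Z)))))))
  →14  S(S(S(S(S(add(add(Z, mul(SZ, SSZ)), add(SZ, add(Z, Z))))))))
  →15  S(S(S(S(S(add(mul(SZ, SSZ), add(SZ, add(Z, Z))))))))
  →16  S(S(S(S(S(add(add(SSZ, mul(Z, SSZ)), add(SZ, add(Z, Z))))))))
  →17  S(S(S(S(S(add(S(add(SZ, mul(Z, SSZ))), add(SZ, add(Z, Z))))))))
  →18  S(S(S(S(S(S(add(add(SZ, mul(Z, SSZ)), add(SZ, add(Z, Z)))))))))
  →19  S(S(S(S(S(S(add(S(add(Z, mul(Z, SSZ))), add(SZ, add(Z, Z)))))))))
  →20  S(S(S(S(S(S(S(add(add(Z, mul(Z, SSZ)), add(SZ, add(Z, Z))))))))))
  →21  S(S(S(S(S(S(S(add(mul(Z, SSZ), add(SZ, add(Z, Z))))))))))
  →22  S(S(S(S(S(S(S(add(Z, add(SZ, add(Z, Z))))))))))
  →23  S(S(S(S(S(S(S(add(SZ, add(Z, Z)))))))))
  →24  S(S(S(S(S(S(S(S(add(Z, add(Z, Z))))))))))
  →25  S(S(S(S(S(S(S(S(add(Z, Z)))))))))
  →26  S^8(Z)

Term B:
  start: add(S^4(Z), add(S^4(Z), Z))
  →1  S(add(SSSZ, add(S^4(Z), Z)))
  →2  S(S(add(SSZ, add(S^4(Z), Z))))
  →3  S(S(S(add(SZ, add(S^4(Z), Z)))))
  →4  S(S(S(S(add(Z, add(S^4(Z), Z))))))
  →5  S(S(S(S(add(S^4(Z), Z)))))
  →6  S(S(S(S(S(add(SSSZ, Z))))))
  →7  S(S(S(S(S(S(add(SSZ, Z)))))))
  →8  S(S(S(S(S(S(S(add(SZ, Z))))))))
  →9  S(S(S(S(S(S(S(S(add(Z, Z)))))))))
  →10  S^8(Z)

Answer: SAME — A ⇓ S^8(Z), B ⇓ S^8(Z)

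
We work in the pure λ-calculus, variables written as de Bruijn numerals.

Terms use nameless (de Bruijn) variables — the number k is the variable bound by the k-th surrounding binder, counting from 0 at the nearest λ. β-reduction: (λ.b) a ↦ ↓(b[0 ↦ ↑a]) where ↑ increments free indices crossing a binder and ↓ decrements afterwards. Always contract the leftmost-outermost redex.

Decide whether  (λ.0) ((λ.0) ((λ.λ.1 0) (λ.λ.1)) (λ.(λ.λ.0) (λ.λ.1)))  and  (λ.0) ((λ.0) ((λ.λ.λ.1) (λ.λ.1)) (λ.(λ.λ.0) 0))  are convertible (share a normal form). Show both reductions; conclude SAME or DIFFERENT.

Answer: SAME — A ⇓ λ.λ.λ.0, B ⇓ λ.λ.λ.0

Derivation:
Term A:
  start: (λ.0) ((λ.0) ((λ.λ.1 0) (λ.λ.1)) (λ.(λ.λ.0) (λ.λ.1)))
  →1  (λ.0) ((λ.λ.1 0) (λ.λ.1)) (λ.(λ.λ.0) (λ.λ.1))
  →2  (λ.λ.1 0) (λ.λ.1) (λ.(λ.λ.0) (λ.λ.1))
  →3  (λ.(λ.λ.1) 0) (λ.(λ.λ.0) (λ.λ.1))
  →4  (λ.λ.1) (λ.(λ.λ.0) (λ.λ.1))
  →5  λ.λ.(λ.λ.0) (λ.λ.1)
  →6  λ.λ.λ.0

Term B:
  start: (λ.0) ((λ.0) ((λ.λ.λ.1) (λ.λ.1)) (λ.(λ.λ.0) 0))
  →1  (λ.0) ((λ.λ.λ.1) (λ.λ.1)) (λ.(λ.λ.0) 0)
  →2  (λ.λ.λ.1) (λ.λ.1) (λ.(λ.λ.0) 0)
  →3  (λ.λ.1) (λ.(λ.λ.0) 0)
  →4  λ.λ.(λ.λ.0) 0
  →5  λ.λ.λ.0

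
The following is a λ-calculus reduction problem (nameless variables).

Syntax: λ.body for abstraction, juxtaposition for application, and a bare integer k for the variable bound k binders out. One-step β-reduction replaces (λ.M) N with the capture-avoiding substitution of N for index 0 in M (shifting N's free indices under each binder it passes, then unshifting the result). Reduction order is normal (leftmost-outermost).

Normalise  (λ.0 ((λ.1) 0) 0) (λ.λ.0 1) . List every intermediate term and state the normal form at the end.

Answer: normal form = λ.0 (λ.λ.0 1)  (in 5 steps)

Reduction:
  start: (λ.0 ((λ.1) 0) 0) (λ.λ.0 1)
  →1  (λ.λ.0 1) ((λ.λ.λ.0 1) (λ.λ.0 1)) (λ.λ.0 1)
  →2  (λ.0 ((λ.λ.λ.0 1) (λ.λ.0 1))) (λ.λ.0 1)
  →3  (λ.λ.0 1) ((λ.λ.λ.0 1) (λ.λ.0 1))
  →4  λ.0 ((λ.λ.λ.0 1) (λ.λ.0 1))
  →5  λ.0 (λ.λ.0 1)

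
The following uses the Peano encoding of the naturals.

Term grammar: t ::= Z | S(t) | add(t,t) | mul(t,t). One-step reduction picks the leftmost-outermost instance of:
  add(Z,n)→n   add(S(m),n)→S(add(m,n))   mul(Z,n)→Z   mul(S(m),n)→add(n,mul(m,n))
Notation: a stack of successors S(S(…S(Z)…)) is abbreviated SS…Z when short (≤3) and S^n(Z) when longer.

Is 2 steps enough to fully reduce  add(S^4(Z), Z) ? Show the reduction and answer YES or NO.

  start: add(S^4(Z), Z)
  step 1: S(add(SSSZ, Z))
  step 2: S(S(add(SSZ, Z)))

Answer: NO — after 2 steps the term is S(S(add(SSZ, Z))), not yet normal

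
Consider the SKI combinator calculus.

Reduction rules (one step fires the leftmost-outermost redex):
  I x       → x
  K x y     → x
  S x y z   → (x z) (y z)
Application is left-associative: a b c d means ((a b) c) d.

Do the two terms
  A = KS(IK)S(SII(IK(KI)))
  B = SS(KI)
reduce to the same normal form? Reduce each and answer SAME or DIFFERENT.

Answer: SAME — A ⇓ SS(KI), B ⇓ SS(KI)

Working:
Term A:
  start: KS(IK)S(SII(IK(KI)))
  [1] SS(SII(IK(KI)))
  [2] SS(I(IK(KI))(I(IK(KI))))
  [3] SS(IK(KI)(I(IK(KI))))
  [4] SS(K(KI)(I(IK(KI))))
  [5] SS(KI)

Term B:
  start: SS(KI)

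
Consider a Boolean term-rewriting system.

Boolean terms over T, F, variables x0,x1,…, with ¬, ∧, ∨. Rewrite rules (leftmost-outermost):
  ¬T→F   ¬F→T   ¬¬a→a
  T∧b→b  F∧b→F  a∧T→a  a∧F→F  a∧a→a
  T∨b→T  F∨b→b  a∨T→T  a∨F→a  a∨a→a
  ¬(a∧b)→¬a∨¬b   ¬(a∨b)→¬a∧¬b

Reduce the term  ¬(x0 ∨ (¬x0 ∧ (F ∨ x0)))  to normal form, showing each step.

Answer: normal form = ¬x0 ∧ (x0 ∨ ¬x0)  (in 6 steps)

Working:
  start: ¬(x0 ∨ (¬x0 ∧ (F ∨ x0)))
  →1  ¬x0 ∧ ¬(¬x0 ∧ (F ∨ x0))
  →2  ¬x0 ∧ (¬¬x0 ∨ ¬(F ∨ x0))
  →3  ¬x0 ∧ (x0 ∨ ¬(F ∨ x0))
  →4  ¬x0 ∧ (x0 ∨ (¬F ∧ ¬x0))
  →5  ¬x0 ∧ (x0 ∨ (T ∧ ¬x0))
  →6  ¬x0 ∧ (x0 ∨ ¬x0)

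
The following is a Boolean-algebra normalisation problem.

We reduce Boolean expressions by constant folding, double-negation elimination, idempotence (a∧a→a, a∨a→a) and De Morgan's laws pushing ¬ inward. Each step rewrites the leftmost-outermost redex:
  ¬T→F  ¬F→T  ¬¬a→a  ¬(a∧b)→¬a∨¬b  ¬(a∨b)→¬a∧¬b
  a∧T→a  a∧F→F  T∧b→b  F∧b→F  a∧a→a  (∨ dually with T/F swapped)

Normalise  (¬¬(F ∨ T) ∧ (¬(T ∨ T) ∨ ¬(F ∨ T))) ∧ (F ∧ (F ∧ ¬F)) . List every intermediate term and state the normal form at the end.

Answer: normal form = F  (in 12 steps)

Working:
  start: (¬¬(F ∨ T) ∧ (¬(T ∨ T) ∨ ¬(F ∨ T))) ∧ (F ∧ (F ∧ ¬F))
  step 1: ((F ∨ T) ∧ (¬(T ∨ T) ∨ ¬(F ∨ T))) ∧ (F ∧ (F ∧ ¬F))
  step 2: (T ∧ (¬(T ∨ T) ∨ ¬(F ∨ T))) ∧ (F ∧ (F ∧ ¬F))
  step 3: (¬(T ∨ T) ∨ ¬(F ∨ T)) ∧ (F ∧ (F ∧ ¬F))
  step 4: ((¬T ∧ ¬T) ∨ ¬(F ∨ T)) ∧ (F ∧ (F ∧ ¬F))
  step 5: (¬T ∨ ¬(F ∨ T)) ∧ (F ∧ (F ∧ ¬F))
  step 6: (F ∨ ¬(F ∨ T)) ∧ (F ∧ (F ∧ ¬F))
  step 7: ¬(F ∨ T) ∧ (F ∧ (F ∧ ¬F))
  step 8: (¬F ∧ ¬T) ∧ (F ∧ (F ∧ ¬F))
  step 9: (T ∧ ¬T) ∧ (F ∧ (F ∧ ¬F))
  step 10: ¬T ∧ (F ∧ (F ∧ ¬F))
  step 11: F ∧ (F ∧ (F ∧ ¬F))
  step 12: F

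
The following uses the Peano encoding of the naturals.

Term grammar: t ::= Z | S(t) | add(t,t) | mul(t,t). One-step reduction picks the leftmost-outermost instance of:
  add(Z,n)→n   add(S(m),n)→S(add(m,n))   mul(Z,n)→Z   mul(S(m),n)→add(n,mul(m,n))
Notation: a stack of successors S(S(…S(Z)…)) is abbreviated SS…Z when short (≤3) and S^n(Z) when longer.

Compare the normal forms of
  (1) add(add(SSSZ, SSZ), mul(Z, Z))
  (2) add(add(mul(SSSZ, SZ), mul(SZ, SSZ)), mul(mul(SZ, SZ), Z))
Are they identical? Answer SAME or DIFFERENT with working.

Answer: SAME — A ⇓ S^5(Z), B ⇓ S^5(Z)

Reduction:
Term A:
  start: add(add(SSSZ, SSZ), mul(Z, Z))
  →1  add(S(add(SSZ, SSZ)), mul(Z, Z))
  →2  S(add(add(SSZ, SSZ), mul(Z, Z)))
  →3  S(add(S(add(SZ, SSZ)), mul(Z, Z)))
  →4  S(S(add(add(SZ, SSZ), mul(Z, Z))))
  →5  S(S(add(S(add(Z, SSZ)), mul(Z, Z))))
  →6  S(S(S(add(add(Z, SSZ), mul(Z, Z)))))
  →7  S(S(S(add(SSZ, mul(Z, Z)))))
  →8  S(S(S(S(add(SZ, mul(Z, Z))))))
  →9  S(S(S(S(S(add(Z, mul(Z, Z)))))))
  →10  S(S(S(S(S(mul(Z, Z))))))
  →11  S^5(Z)

Term B:
  start: add(add(mul(SSSZ, SZ), mul(SZ, SSZ)), mul(mul(SZ, SZ), Z))
  →1  add(add(add(SZ, mul(SSZ, SZ)), mul(SZ, SSZ)), mul(mul(SZ, SZ), Z))
  →2  add(add(S(add(Z, mul(SSZ, SZ))), mul(SZ, SSZ)), mul(mul(SZ, SZ), Z))
  →3  add(S(add(add(Z, mul(SSZ, SZ)), mul(SZ, SSZ))), mul(mul(SZ, SZ), Z))
  →4  S(add(add(add(Z, mul(SSZ, SZ)), mul(SZ, SSZ)), mul(mul(SZ, SZ), Z)))
  →5  S(add(add(mul(SSZ, SZ), mul(SZ, SSZ)), mul(mul(SZ, SZ), Z)))
  →6  S(add(add(add(SZ, mul(SZ, SZ)), mul(SZ, SSZ)), mul(mul(SZ, SZ), Z)))
  →7  S(add(add(S(add(Z, mul(SZ, SZ))), mul(SZ, SSZ)), mul(mul(SZ, SZ), Z)))
  →8  S(add(S(add(add(Z, mul(SZ, SZ)), mul(SZ, SSZ))), mul(mul(SZ, SZ), Z)))
  →9  S(S(add(add(add(Z, mul(SZ, SZ)), mul(SZ, SSZ)), mul(mul(SZ, SZ), Z))))
  →10  S(S(add(add(mul(SZ, SZ), mul(SZ, SSZ)), mul(mul(SZ, SZ), Z))))
  →11  S(S(add(add(add(SZ, mul(Z, SZ)), mul(SZ, SSZ)), mul(mul(SZ, SZ), Z))))
  →12  S(S(add(add(S(add(Z, mul(Z, SZ))), mul(SZ, SSZ)), mul(mul(SZ, SZ), Z))))
  →13  S(S(add(S(add(add(Z, mul(Z, SZ)), mul(SZ, SSZ))), mul(mul(SZ, SZ), Z))))
  →14  S(S(S(add(add(add(Z, mul(Z, SZ)), mul(SZ, SSZ)), mul(mul(SZ, SZ), Z)))))
  →15  S(S(S(add(add(mul(Z, SZ), mul(SZ, SSZ)), mul(mul(SZ, SZ), Z)))))
  →16  S(S(S(add(add(Z, mul(SZ, SSZ)), mul(mul(SZ, SZ), Z)))))
  →17  S(S(S(add(mul(SZ, SSZ), mul(mul(SZ, SZ), Z)))))
  →18  S(S(S(add(add(SSZ, mul(Z, SSZ)), mul(mul(SZ, SZ), Z)))))
  →19  S(S(S(add(S(add(SZ, mul(Z, SSZ))), mul(mul(SZ, SZ), Z)))))
  →20  S(S(S(S(add(add(SZ, mul(Z, SSZ)), mul(mul(SZ, SZ), Z))))))
  →21  S(S(S(S(add(S(add(Z, mul(Z, SSZ))), mul(mul(SZ, SZ), Z))))))
  →22  S(S(S(S(S(add(add(Z, mul(Z, SSZ)), mul(mul(SZ, SZ), Z)))))))
  →23  S(S(S(S(S(add(mul(Z, SSZ), mul(mul(SZ, SZ), Z)))))))
  →24  S(S(S(S(S(add(Z, mul(mul(SZ, SZ), Z)))))))
  →25  S(S(S(S(S(mul(mul(SZ, SZ), Z))))))
  →26  S(S(S(S(S(mul(add(SZ, mul(Z, SZ)), Z))))))
  →27  S(S(S(S(S(mul(S(add(Z, mul(Z, SZ))), Z))))))
  →28  S(S(S(S(S(add(Z, mul(add(Z, mul(Z, SZ)), Z)))))))
  →29  S(S(S(S(S(mul(add(Z, mul(Z, SZ)), Z))))))
  →30  S(S(S(S(S(mul(mul(Z, SZ), Z))))))
  →31  S(S(S(S(S(mul(Z, Z))))))
  →32  S^5(Z)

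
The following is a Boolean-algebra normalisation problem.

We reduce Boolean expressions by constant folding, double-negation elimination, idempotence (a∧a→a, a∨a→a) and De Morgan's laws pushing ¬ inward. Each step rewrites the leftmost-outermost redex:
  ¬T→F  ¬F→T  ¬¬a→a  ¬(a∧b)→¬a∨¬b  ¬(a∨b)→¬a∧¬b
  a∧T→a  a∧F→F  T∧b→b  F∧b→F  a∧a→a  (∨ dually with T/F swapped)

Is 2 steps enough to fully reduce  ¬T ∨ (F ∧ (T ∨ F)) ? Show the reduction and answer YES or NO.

Answer: NO — after 2 steps the term is F ∧ (T ∨ F), not yet normal

Derivation:
  start: ¬T ∨ (F ∧ (T ∨ F))
  →1  F ∨ (F ∧ (T ∨ F))
  →2  F ∧ (T ∨ F)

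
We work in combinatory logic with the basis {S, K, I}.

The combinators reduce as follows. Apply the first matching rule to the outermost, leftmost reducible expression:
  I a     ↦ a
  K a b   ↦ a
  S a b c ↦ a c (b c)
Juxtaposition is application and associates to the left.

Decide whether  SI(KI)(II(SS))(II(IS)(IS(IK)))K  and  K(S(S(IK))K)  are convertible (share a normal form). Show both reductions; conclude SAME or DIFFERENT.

Answer: SAME — A ⇓ K(S(SK)K), B ⇓ K(S(SK)K)

Reduction:
Term A:
  start: SI(KI)(II(SS))(II(IS)(IS(IK)))K
  step 1: I(II(SS))(KI(II(SS)))(II(IS)(IS(IK)))K
  step 2: II(SS)(KI(II(SS)))(II(IS)(IS(IK)))K
  step 3: I(SS)(KI(II(SS)))(II(IS)(IS(IK)))K
  step 4: SS(KI(II(SS)))(II(IS)(IS(IK)))K
  step 5: S(II(IS)(IS(IK)))(KI(II(SS))(II(IS)(IS(IK))))K
  step 6: II(IS)(IS(IK))K(KI(II(SS))(II(IS)(IS(IK)))K)
  step 7: I(IS)(IS(IK))K(KI(II(SS))(II(IS)(IS(IK)))K)
  step 8: IS(IS(IK))K(KI(II(SS))(II(IS)(IS(IK)))K)
  step 9: S(IS(IK))K(KI(II(SS))(II(IS)(IS(IK)))K)
  step 10: IS(IK)(KI(II(SS))(II(IS)(IS(IK)))K)(K(KI(II(SS))(II(IS)(IS(IK)))K))
  step 11: S(IK)(KI(II(SS))(II(IS)(IS(IK)))K)(K(KI(II(SS))(II(IS)(IS(IK)))K))
  step 12: IK(K(KI(II(SS))(II(IS)(IS(IK)))K))(KI(II(SS))(II(IS)(IS(IK)))K(K(KI(II(SS))(II(IS)(IS(IK)))K)))
  step 13: K(K(KI(II(SS))(II(IS)(IS(IK)))K))(KI(II(SS))(II(IS)(IS(IK)))K(K(KI(II(SS))(II(IS)(IS(IK)))K)))
  step 14: K(KI(II(SS))(II(IS)(IS(IK)))K)
  step 15: K(I(II(IS)(IS(IK)))K)
  step 16: K(II(IS)(IS(IK))K)
  step 17: K(I(IS)(IS(IK))K)
  step 18: K(IS(IS(IK))K)
  step 19: K(S(IS(IK))K)
  step 20: K(S(S(IK))K)
  step 21: K(S(SK)K)

Term B:
  start: K(S(S(IK))K)
  step 1: K(S(SK)K)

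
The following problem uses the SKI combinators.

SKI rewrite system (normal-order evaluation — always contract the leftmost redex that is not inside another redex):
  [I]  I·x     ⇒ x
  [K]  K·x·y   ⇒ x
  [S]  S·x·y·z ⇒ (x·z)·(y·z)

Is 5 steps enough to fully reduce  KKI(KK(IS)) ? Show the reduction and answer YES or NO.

Answer: YES — reaches normal form KK in 2 ≤ 5 steps

Working:
  start: KKI(KK(IS))
  step 1: K(KK(IS))
  step 2: KK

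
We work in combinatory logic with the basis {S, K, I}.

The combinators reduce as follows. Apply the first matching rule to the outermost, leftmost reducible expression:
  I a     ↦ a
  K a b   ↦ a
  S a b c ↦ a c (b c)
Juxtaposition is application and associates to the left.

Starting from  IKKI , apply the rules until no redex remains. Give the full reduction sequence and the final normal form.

  start: IKKI
  step 1: KKI
  step 2: K

Answer: normal form = K  (in 2 steps)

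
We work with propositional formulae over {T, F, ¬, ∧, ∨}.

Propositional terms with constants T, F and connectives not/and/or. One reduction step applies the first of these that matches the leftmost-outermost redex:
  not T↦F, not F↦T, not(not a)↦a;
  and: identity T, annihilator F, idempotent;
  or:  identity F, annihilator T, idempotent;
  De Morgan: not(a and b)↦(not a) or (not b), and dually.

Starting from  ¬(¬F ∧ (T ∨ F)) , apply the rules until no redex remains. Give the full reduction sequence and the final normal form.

  start: ¬(¬F ∧ (T ∨ F))
  →1  ¬¬F ∨ ¬(T ∨ F)
  →2  F ∨ ¬(T ∨ F)
  →3  ¬(T ∨ F)
  →4  ¬T ∧ ¬F
  →5  F ∧ ¬F
  →6  F

Answer: normal form = F  (in 6 steps)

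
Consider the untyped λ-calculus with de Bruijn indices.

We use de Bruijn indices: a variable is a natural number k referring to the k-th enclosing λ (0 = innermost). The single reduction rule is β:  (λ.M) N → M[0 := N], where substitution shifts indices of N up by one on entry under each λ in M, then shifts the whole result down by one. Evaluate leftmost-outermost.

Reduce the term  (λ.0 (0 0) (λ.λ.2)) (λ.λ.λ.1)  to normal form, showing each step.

Answer: normal form = λ.λ.λ.λ.λ.λ.1  (in 3 steps)

Reduction:
  start: (λ.0 (0 0) (λ.λ.2)) (λ.λ.λ.1)
  →1  (λ.λ.λ.1) ((λ.λ.λ.1) (λ.λ.λ.1)) (λ.λ.λ.λ.λ.1)
  →2  (λ.λ.1) (λ.λ.λ.λ.λ.1)
  →3  λ.λ.λ.λ.λ.λ.1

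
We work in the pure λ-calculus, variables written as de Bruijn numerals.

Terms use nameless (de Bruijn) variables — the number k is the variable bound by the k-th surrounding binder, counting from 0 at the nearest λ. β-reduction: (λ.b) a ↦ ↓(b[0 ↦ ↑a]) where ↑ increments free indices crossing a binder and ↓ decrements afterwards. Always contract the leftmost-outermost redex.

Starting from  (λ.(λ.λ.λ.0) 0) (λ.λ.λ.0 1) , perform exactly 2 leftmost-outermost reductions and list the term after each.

Answer: after 2 steps: λ.λ.0

Reduction:
  start: (λ.(λ.λ.λ.0) 0) (λ.λ.λ.0 1)
  →1  (λ.λ.λ.0) (λ.λ.λ.0 1)
  →2  λ.λ.0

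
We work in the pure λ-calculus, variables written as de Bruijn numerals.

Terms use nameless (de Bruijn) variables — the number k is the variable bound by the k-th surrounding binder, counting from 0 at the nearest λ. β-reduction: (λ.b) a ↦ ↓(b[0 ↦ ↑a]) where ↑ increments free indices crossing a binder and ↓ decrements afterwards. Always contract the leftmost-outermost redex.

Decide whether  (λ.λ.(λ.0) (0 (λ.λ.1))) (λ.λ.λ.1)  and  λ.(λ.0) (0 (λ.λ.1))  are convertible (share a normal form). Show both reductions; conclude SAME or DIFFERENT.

Answer: SAME — A ⇓ λ.0 (λ.λ.1), B ⇓ λ.0 (λ.λ.1)

Derivation:
Term A:
  start: (λ.λ.(λ.0) (0 (λ.λ.1))) (λ.λ.λ.1)
  step 1: λ.(λ.0) (0 (λ.λ.1))
  step 2: λ.0 (λ.λ.1)

Term B:
  start: λ.(λ.0) (0 (λ.λ.1))
  step 1: λ.0 (λ.λ.1)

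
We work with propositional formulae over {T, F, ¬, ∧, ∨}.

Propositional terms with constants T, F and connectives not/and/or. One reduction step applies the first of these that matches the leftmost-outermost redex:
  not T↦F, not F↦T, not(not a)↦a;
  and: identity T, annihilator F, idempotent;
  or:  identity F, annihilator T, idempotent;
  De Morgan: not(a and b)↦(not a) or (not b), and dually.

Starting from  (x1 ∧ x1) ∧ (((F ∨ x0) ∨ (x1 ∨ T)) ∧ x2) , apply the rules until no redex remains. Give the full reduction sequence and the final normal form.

  start: (x1 ∧ x1) ∧ (((F ∨ x0) ∨ (x1 ∨ T)) ∧ x2)
  [1] x1 ∧ (((F ∨ x0) ∨ (x1 ∨ T)) ∧ x2)
  [2] x1 ∧ ((x0 ∨ (x1 ∨ T)) ∧ x2)
  [3] x1 ∧ ((x0 ∨ T) ∧ x2)
  [4] x1 ∧ (T ∧ x2)
  [5] x1 ∧ x2

Answer: normal form = x1 ∧ x2  (in 5 steps)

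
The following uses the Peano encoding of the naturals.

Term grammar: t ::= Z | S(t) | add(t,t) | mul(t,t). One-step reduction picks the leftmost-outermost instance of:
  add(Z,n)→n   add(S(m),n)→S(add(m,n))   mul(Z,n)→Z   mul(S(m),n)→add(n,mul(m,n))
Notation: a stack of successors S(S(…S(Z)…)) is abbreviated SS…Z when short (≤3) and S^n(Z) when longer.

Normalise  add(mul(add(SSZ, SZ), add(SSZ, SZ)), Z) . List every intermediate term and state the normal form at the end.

Answer: normal form = S^9(Z)  (in 38 steps)

Reduction:
  start: add(mul(add(SSZ, SZ), add(SSZ, SZ)), Z)
  →1  add(mul(S(add(SZ, SZ)), add(SSZ, SZ)), Z)
  →2  add(add(add(SSZ, SZ), mul(add(SZ, SZ), add(SSZ, SZ))), Z)
  →3  add(add(S(add(SZ, SZ)), mul(add(SZ, SZ), add(SSZ, SZ))), Z)
  →4  add(S(add(add(SZ, SZ), mul(add(SZ, SZ), add(SSZ, SZ)))), Z)
  →5  S(add(add(add(SZ, SZ), mul(add(SZ, SZ), add(SSZ, SZ))), Z))
  →6  S(add(add(S(add(Z, SZ)), mul(add(SZ, SZ), add(SSZ, SZ))), Z))
  →7  S(add(S(add(add(Z, SZ), mul(add(SZ, SZ), add(SSZ, SZ)))), Z))
  →8  S(S(add(add(add(Z, SZ), mul(add(SZ, SZ), add(SSZ, SZ))), Z)))
  →9  S(S(add(add(SZ, mul(add(SZ, SZ), add(SSZ, SZ))), Z)))
  →10  S(S(add(S(add(Z, mul(add(SZ, SZ), add(SSZ, SZ)))), Z)))
  →11  S(S(S(add(add(Z, mul(add(SZ, SZ), add(SSZ, SZ))), Z))))
  →12  S(S(S(add(mul(add(SZ, SZ), add(SSZ, SZ)), Z))))
  →13  S(S(S(add(mul(S(add(Z, SZ)), add(SSZ, SZ)), Z))))
  →14  S(S(S(add(add(add(SSZ, SZ), mul(add(Z, SZ), add(SSZ, SZ))), Z))))
  →15  S(S(S(add(add(S(add(SZ, SZ)), mul(add(Z, SZ), add(SSZ, SZ))), Z))))
  →16  S(S(S(add(S(add(add(SZ, SZ), mul(add(Z, SZ), add(SSZ, SZ)))), Z))))
  →17  S(S(S(S(add(add(add(SZ, SZ), mul(add(Z, SZ), add(SSZ, SZ))), Z)))))
  →18  S(S(S(S(add(add(S(add(Z, SZ)), mul(add(Z, SZ), add(SSZ, SZ))), Z)))))
  →19  S(S(S(S(add(S(add(add(Z, SZ), mul(add(Z, SZ), add(SSZ, SZ)))), Z)))))
  →20  S(S(S(S(S(add(add(add(Z, SZ), mul(add(Z, SZ), add(SSZ, SZ))), Z))))))
  →21  S(S(S(S(S(add(add(SZ, mul(add(Z, SZ), add(SSZ, SZ))), Z))))))
  →22  S(S(S(S(S(add(S(add(Z, mul(add(Z, SZ), add(SSZ, SZ)))), Z))))))
  →23  S(S(S(S(S(S(add(add(Z, mul(add(Z, SZ), add(SSZ, SZ))), Z)))))))
  →24  S(S(S(S(S(S(add(mul(add(Z, SZ), add(SSZ, SZ)), Z)))))))
  →25  S(S(S(S(S(S(add(mul(SZ, add(SSZ, SZ)), Z)))))))
  →26  S(S(S(S(S(S(add(add(add(SSZ, SZ), mul(Z, add(SSZ, SZ))), Z)))))))
  →27  S(S(S(S(S(S(add(add(S(add(SZ, SZ)), mul(Z, add(SSZ, SZ))), Z)))))))
  →28  S(S(S(S(S(S(add(S(add(add(SZ, SZ), mul(Z, add(SSZ, SZ)))), Z)))))))
  →29  S(S(S(S(S(S(S(add(add(add(SZ, SZ), mul(Z, add(SSZ, SZ))), Z))))))))
  →30  S(S(S(S(S(S(S(add(add(S(add(Z, SZ)), mul(Z, add(SSZ, SZ))), Z))))))))
  →31  S(S(S(S(S(S(S(add(S(add(add(Z, SZ), mul(Z, add(SSZ, SZ)))), Z))))))))
  →32  S(S(S(S(S(S(S(S(add(add(add(Z, SZ), mul(Z, add(SSZ, SZ))), Z)))))))))
  →33  S(S(S(S(S(S(S(S(add(add(SZ, mul(Z, add(SSZ, SZ))), Z)))))))))
  →34  S(S(S(S(S(S(S(S(add(S(add(Z, mul(Z, add(SSZ, SZ)))), Z)))))))))
  →35  S(S(S(S(S(S(S(S(S(add(add(Z, mul(Z, add(SSZ, SZ))), Z))))))))))
  →36  S(S(S(S(S(S(S(S(S(add(mul(Z, add(SSZ, SZ)), Z))))))))))
  →37  S(S(S(S(S(S(S(S(S(add(Z, Z))))))))))
  →38  S^9(Z)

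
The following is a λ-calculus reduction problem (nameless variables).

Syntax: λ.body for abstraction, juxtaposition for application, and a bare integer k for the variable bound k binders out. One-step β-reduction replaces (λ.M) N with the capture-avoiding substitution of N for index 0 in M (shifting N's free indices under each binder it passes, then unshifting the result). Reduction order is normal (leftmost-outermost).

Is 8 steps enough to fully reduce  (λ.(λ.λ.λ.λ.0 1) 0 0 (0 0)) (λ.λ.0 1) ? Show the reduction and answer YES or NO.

  start: (λ.(λ.λ.λ.λ.0 1) 0 0 (0 0)) (λ.λ.0 1)
  [1] (λ.λ.λ.λ.0 1) (λ.λ.0 1) (λ.λ.0 1) ((λ.λ.0 1) (λ.λ.0 1))
  [2] (λ.λ.λ.0 1) (λ.λ.0 1) ((λ.λ.0 1) (λ.λ.0 1))
  [3] (λ.λ.0 1) ((λ.λ.0 1) (λ.λ.0 1))
  [4] λ.0 ((λ.λ.0 1) (λ.λ.0 1))
  [5] λ.0 (λ.0 (λ.λ.0 1))

Answer: YES — reaches normal form λ.0 (λ.0 (λ.λ.0 1)) in 5 ≤ 8 steps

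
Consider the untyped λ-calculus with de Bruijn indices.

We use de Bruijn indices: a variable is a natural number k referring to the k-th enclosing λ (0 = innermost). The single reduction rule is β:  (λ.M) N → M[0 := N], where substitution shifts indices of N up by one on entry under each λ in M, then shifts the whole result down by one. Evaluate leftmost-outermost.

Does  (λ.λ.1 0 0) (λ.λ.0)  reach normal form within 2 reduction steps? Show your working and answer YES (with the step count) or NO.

Answer: NO — after 2 steps the term is λ.(λ.0) 0, not yet normal

Derivation:
  start: (λ.λ.1 0 0) (λ.λ.0)
  [1] λ.(λ.λ.0) 0 0
  [2] λ.(λ.0) 0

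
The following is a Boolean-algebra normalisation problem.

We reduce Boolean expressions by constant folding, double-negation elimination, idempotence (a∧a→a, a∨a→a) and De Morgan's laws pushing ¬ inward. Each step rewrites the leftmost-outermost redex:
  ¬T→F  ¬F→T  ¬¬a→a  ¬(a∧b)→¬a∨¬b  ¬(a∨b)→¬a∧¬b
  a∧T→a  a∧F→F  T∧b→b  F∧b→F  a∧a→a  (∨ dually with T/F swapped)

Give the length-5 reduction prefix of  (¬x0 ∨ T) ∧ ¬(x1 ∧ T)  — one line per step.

Answer: after 5 steps: ¬x1

Derivation:
  start: (¬x0 ∨ T) ∧ ¬(x1 ∧ T)
  step 1: T ∧ ¬(x1 ∧ T)
  step 2: ¬(x1 ∧ T)
  step 3: ¬x1 ∨ ¬T
  step 4: ¬x1 ∨ F
  step 5: ¬x1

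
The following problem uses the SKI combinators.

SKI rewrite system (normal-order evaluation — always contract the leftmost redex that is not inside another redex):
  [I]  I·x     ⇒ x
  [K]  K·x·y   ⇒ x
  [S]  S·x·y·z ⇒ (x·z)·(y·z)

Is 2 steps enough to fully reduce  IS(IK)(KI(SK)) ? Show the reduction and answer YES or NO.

Answer: NO — after 2 steps the term is SK(KI(SK)), not yet normal

Reduction:
  start: IS(IK)(KI(SK))
  step 1: S(IK)(KI(SK))
  step 2: SK(KI(SK))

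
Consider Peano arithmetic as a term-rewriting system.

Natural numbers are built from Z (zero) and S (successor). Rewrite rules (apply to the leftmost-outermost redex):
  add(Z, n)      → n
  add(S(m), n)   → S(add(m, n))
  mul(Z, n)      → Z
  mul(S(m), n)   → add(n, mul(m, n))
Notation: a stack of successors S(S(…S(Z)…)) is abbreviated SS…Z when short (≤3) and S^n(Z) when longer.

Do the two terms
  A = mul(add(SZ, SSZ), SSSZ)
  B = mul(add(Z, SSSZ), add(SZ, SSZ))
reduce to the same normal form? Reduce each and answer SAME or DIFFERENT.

Term A:
  start: mul(add(SZ, SSZ), SSSZ)
  step 1: mul(S(add(Z, SSZ)), SSSZ)
  step 2: add(SSSZ, mul(add(Z, SSZ), SSSZ))
  step 3: S(add(SSZ, mul(add(Z, SSZ), SSSZ)))
  step 4: S(S(add(SZ, mul(add(Z, SSZ), SSSZ))))
  step 5: S(S(S(add(Z, mul(add(Z, SSZ), SSSZ)))))
  step 6: S(S(S(mul(add(Z, SSZ), SSSZ))))
  step 7: S(S(S(mul(SSZ, SSSZ))))
  step 8: S(S(S(add(SSSZ, mul(SZ, SSSZ)))))
  step 9: S(S(S(S(add(SSZ, mul(SZ, SSSZ))))))
  step 10: S(S(S(S(S(add(SZ, mul(SZ, SSSZ)))))))
  step 11: S(S(S(S(S(S(add(Z, mul(SZ, SSSZ))))))))
  step 12: S(S(S(S(S(S(mul(SZ, SSSZ)))))))
  step 13: S(S(S(S(S(S(add(SSSZ, mul(Z, SSSZ))))))))
  step 14: S(S(S(S(S(S(S(add(SSZ, mul(Z, SSSZ)))))))))
  step 15: S(S(S(S(S(S(S(S(add(SZ, mul(Z, SSSZ))))))))))
  step 16: S(S(S(S(S(S(S(S(S(add(Z, mul(Z, SSSZ)))))))))))
  step 17: S(S(S(S(S(S(S(S(S(mul(Z, SSSZ))))))))))
  step 18: S^9(Z)

Term B:
  start: mul(add(Z, SSSZ), add(SZ, SSZ))
  step 1: mul(SSSZ, add(SZ, SSZ))
  step 2: add(add(SZ, SSZ), mul(SSZ, add(SZ, SSZ)))
  step 3: add(S(add(Z, SSZ)), mul(SSZ, add(SZ, SSZ)))
  step 4: S(add(add(Z, SSZ), mul(SSZ, add(SZ, SSZ))))
  step 5: S(add(SSZ, mul(SSZ, add(SZ, SSZ))))
  step 6: S(S(add(SZ, mul(SSZ, add(SZ, SSZ)))))
  step 7: S(S(S(add(Z, mul(SSZ, add(SZ, SSZ))))))
  step 8: S(S(S(mul(SSZ, add(SZ, SSZ)))))
  step 9: S(S(S(add(add(SZ, SSZ), mul(SZ, add(SZ, SSZ))))))
  step 10: S(S(S(add(S(add(Z, SSZ)), mul(SZ, add(SZ, SSZ))))))
  step 11: S(S(S(S(add(add(Z, SSZ), mul(SZ, add(SZ, SSZ)))))))
  step 12: S(S(S(S(add(SSZ, mul(SZ, add(SZ, SSZ)))))))
  step 13: S(S(S(S(S(add(SZ, mul(SZ, add(SZ, SSZ))))))))
  step 14: S(S(S(S(S(S(add(Z, mul(SZ, add(SZ, SSZ)))))))))
  step 15: S(S(S(S(S(S(mul(SZ, add(SZ, SSZ))))))))
  step 16: S(S(S(S(S(S(add(add(SZ, SSZ), mul(Z, add(SZ, SSZ)))))))))
  step 17: S(S(S(S(S(S(add(S(add(Z, SSZ)), mul(Z, add(SZ, SSZ)))))))))
  step 18: S(S(S(S(S(S(S(add(add(Z, SSZ), mul(Z, add(SZ, SSZ))))))))))
  step 19: S(S(S(S(S(S(S(add(SSZ, mul(Z, add(SZ, SSZ))))))))))
  step 20: S(S(S(S(S(S(S(S(add(SZ, mul(Z, add(SZ, SSZ)))))))))))
  step 21: S(S(S(S(S(S(S(S(S(add(Z, mul(Z, add(SZ, SSZ))))))))))))
  step 22: S(S(S(S(S(S(S(S(S(mul(Z, add(SZ, SSZ)))))))))))
  step 23: S^9(Z)

Answer: SAME — A ⇓ S^9(Z), B ⇓ S^9(Z)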